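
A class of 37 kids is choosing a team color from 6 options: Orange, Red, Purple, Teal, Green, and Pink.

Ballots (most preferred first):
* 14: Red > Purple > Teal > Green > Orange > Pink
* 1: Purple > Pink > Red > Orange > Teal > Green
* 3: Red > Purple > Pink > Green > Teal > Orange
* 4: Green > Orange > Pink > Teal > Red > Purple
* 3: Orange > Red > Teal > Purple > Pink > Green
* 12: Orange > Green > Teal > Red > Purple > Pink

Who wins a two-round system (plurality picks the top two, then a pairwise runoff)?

Round 1 first-place votes: Orange 15, Red 17, Purple 1, Teal 0, Green 4, Pink 0. Red and Orange advance.
Runoff: Red is ranked above Orange on 18 ballots, Orange above Red on 19.

Orange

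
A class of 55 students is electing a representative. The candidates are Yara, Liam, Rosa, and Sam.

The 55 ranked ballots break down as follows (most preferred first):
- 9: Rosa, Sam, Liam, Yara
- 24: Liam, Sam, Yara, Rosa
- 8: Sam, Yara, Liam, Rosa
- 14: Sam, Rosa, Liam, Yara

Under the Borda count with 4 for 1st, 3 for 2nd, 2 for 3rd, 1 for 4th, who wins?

Sam

Yara: 9×1 + 24×2 + 8×3 + 14×1 = 95
Liam: 9×2 + 24×4 + 8×2 + 14×2 = 158
Rosa: 9×4 + 24×1 + 8×1 + 14×3 = 110
Sam: 9×3 + 24×3 + 8×4 + 14×4 = 187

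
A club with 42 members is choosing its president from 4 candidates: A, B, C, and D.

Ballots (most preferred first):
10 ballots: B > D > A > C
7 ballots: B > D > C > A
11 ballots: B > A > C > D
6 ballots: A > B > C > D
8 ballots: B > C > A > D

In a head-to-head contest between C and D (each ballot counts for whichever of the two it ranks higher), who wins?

C is ranked above D on 25 ballots; D above C on 17.

C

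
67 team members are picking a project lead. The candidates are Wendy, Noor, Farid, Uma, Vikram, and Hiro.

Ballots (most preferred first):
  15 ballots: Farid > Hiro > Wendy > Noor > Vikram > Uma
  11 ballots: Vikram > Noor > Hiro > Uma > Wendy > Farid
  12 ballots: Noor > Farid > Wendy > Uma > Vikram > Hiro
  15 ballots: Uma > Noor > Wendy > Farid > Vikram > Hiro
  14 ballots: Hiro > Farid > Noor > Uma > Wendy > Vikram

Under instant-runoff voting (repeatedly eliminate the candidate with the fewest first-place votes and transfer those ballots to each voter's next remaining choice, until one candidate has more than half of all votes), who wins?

Round 1: Wendy 0, Noor 12, Farid 15, Uma 15, Vikram 11, Hiro 14. Wendy eliminated.
Round 2: Noor 12, Farid 15, Uma 15, Vikram 11, Hiro 14. Vikram eliminated.
Round 3: Noor 23, Farid 15, Uma 15, Hiro 14. Hiro eliminated.
Round 4: Noor 23, Farid 29, Uma 15. Uma eliminated.
Round 5: Noor 38, Farid 29. Noor has a majority (≥34).

Noor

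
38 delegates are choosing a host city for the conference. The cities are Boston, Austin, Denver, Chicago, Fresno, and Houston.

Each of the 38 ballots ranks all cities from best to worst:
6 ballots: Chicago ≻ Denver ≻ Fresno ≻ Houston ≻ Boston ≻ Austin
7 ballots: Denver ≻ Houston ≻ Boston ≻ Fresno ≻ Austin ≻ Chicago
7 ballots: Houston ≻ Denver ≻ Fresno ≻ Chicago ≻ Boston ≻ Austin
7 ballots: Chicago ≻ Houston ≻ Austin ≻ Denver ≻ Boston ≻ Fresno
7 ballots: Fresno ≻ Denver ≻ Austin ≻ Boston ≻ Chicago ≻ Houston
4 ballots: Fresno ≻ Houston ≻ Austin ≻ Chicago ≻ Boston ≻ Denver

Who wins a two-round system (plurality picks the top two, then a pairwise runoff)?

Fresno

Round 1 first-place votes: Boston 0, Austin 0, Denver 7, Chicago 13, Fresno 11, Houston 7. Chicago and Fresno advance.
Runoff: Chicago is ranked above Fresno on 13 ballots, Fresno above Chicago on 25.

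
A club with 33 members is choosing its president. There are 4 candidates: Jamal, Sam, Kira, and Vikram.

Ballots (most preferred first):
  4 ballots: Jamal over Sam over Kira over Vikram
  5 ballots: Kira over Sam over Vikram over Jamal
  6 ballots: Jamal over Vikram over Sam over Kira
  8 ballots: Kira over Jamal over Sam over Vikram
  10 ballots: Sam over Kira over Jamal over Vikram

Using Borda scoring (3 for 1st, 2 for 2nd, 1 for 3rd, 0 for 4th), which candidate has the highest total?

Kira

Jamal: 4×3 + 5×0 + 6×3 + 8×2 + 10×1 = 56
Sam: 4×2 + 5×2 + 6×1 + 8×1 + 10×3 = 62
Kira: 4×1 + 5×3 + 6×0 + 8×3 + 10×2 = 63
Vikram: 4×0 + 5×1 + 6×2 + 8×0 + 10×0 = 17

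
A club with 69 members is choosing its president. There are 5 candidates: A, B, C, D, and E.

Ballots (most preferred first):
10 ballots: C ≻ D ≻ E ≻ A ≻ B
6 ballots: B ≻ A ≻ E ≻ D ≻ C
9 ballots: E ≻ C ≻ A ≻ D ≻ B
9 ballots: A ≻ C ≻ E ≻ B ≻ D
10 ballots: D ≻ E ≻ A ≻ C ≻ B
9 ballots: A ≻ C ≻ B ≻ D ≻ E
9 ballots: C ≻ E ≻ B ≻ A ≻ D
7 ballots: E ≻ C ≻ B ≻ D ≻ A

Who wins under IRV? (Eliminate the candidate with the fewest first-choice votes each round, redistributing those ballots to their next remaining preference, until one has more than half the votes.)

E

Round 1: A 18, B 6, C 19, D 10, E 16. B eliminated.
Round 2: A 24, C 19, D 10, E 16. D eliminated.
Round 3: A 24, C 19, E 26. C eliminated.
Round 4: A 24, E 45. E has a majority (≥35).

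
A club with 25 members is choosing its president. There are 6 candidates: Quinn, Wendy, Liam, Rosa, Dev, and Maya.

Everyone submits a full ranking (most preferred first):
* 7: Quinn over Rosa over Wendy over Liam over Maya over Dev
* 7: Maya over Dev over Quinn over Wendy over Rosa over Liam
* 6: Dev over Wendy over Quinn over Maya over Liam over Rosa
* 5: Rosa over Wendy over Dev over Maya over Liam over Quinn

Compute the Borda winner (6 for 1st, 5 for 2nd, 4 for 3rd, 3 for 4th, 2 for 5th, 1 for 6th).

Quinn: 7×6 + 7×4 + 6×4 + 5×1 = 99
Wendy: 7×4 + 7×3 + 6×5 + 5×5 = 104
Liam: 7×3 + 7×1 + 6×2 + 5×2 = 50
Rosa: 7×5 + 7×2 + 6×1 + 5×6 = 85
Dev: 7×1 + 7×5 + 6×6 + 5×4 = 98
Maya: 7×2 + 7×6 + 6×3 + 5×3 = 89

Wendy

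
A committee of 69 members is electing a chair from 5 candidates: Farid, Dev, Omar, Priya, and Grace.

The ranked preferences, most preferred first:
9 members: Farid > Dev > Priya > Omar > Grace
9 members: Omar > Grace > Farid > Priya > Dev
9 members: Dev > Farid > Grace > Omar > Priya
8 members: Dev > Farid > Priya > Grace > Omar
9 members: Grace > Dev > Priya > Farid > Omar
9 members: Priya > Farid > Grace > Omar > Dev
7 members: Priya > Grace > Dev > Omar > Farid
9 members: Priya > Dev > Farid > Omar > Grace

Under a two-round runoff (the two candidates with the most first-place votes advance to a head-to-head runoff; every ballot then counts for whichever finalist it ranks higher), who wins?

Round 1 first-place votes: Farid 9, Dev 17, Omar 9, Priya 25, Grace 9. Priya and Dev advance.
Runoff: Priya is ranked above Dev on 34 ballots, Dev above Priya on 35.

Dev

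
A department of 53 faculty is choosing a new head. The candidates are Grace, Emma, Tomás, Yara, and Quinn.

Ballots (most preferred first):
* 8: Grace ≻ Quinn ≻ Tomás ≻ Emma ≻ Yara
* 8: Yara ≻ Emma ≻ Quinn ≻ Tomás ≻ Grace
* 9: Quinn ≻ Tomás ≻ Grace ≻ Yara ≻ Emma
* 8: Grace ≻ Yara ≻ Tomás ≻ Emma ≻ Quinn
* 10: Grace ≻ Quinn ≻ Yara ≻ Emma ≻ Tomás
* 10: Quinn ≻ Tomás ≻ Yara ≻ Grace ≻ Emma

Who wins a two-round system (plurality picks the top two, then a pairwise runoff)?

Quinn

Round 1 first-place votes: Grace 26, Emma 0, Tomás 0, Yara 8, Quinn 19. Grace and Quinn advance.
Runoff: Grace is ranked above Quinn on 26 ballots, Quinn above Grace on 27.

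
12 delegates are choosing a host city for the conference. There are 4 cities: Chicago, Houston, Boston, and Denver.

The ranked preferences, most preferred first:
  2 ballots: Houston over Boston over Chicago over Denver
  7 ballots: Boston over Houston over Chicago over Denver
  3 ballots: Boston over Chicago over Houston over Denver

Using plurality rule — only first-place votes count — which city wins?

First-place votes: Chicago 0, Houston 2, Boston 10, Denver 0.

Boston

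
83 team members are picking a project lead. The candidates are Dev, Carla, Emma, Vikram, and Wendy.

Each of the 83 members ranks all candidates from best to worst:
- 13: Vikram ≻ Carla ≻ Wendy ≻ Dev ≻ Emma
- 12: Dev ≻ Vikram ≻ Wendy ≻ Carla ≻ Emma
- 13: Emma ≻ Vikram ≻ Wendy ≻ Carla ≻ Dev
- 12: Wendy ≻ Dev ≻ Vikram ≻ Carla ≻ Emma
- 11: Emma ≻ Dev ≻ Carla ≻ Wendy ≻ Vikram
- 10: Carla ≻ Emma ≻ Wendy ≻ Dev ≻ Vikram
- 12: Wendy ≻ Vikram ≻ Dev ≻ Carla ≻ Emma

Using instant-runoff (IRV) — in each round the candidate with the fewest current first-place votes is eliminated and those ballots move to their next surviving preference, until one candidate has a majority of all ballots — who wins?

Round 1: Dev 12, Carla 10, Emma 24, Vikram 13, Wendy 24. Carla eliminated.
Round 2: Dev 12, Emma 34, Vikram 13, Wendy 24. Dev eliminated.
Round 3: Emma 34, Vikram 25, Wendy 24. Wendy eliminated.
Round 4: Emma 34, Vikram 49. Vikram has a majority (≥42).

Vikram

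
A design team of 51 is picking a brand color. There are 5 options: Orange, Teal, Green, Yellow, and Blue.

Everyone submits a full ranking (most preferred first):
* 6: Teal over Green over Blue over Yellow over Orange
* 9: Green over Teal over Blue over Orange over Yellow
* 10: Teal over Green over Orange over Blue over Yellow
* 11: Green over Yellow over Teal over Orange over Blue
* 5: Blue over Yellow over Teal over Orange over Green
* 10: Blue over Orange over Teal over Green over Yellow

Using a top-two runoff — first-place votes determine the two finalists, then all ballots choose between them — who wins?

Teal

Round 1 first-place votes: Orange 0, Teal 16, Green 20, Yellow 0, Blue 15. Green and Teal advance.
Runoff: Green is ranked above Teal on 20 ballots, Teal above Green on 31.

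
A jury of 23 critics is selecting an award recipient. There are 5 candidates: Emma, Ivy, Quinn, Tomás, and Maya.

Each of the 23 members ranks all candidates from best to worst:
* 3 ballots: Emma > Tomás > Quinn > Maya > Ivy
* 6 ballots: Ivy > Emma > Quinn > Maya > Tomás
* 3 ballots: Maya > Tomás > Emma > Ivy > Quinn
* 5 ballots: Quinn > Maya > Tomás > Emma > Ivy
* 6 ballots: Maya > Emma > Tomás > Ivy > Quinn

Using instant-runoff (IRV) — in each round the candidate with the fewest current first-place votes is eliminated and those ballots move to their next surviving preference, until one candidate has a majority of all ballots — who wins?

Quinn

Round 1: Emma 3, Ivy 6, Quinn 5, Tomás 0, Maya 9. Tomás eliminated.
Round 2: Emma 3, Ivy 6, Quinn 5, Maya 9. Emma eliminated.
Round 3: Ivy 6, Quinn 8, Maya 9. Ivy eliminated.
Round 4: Quinn 14, Maya 9. Quinn has a majority (≥12).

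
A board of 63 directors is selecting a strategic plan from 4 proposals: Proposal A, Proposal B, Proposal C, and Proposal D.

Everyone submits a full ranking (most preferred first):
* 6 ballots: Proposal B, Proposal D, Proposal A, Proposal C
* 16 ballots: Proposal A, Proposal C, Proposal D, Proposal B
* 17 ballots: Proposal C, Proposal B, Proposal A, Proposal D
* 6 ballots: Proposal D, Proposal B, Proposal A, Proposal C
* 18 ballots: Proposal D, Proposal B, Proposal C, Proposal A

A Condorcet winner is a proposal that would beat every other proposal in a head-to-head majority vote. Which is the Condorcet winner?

Proposal C

Proposal C vs Proposal A: 35–28
Proposal C vs Proposal B: 33–30
Proposal C vs Proposal D: 33–30
Proposal C beats every other proposal.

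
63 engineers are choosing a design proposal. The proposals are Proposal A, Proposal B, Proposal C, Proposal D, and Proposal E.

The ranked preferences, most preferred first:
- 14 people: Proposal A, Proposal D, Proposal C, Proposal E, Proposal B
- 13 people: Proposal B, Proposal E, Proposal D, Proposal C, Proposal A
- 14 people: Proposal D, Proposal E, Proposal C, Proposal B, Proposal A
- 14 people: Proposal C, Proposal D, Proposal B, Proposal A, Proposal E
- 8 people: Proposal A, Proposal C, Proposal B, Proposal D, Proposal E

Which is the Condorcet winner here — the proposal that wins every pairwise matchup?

Proposal D

Proposal D vs Proposal A: 41–22
Proposal D vs Proposal B: 42–21
Proposal D vs Proposal C: 41–22
Proposal D vs Proposal E: 50–13
Proposal D beats every other proposal.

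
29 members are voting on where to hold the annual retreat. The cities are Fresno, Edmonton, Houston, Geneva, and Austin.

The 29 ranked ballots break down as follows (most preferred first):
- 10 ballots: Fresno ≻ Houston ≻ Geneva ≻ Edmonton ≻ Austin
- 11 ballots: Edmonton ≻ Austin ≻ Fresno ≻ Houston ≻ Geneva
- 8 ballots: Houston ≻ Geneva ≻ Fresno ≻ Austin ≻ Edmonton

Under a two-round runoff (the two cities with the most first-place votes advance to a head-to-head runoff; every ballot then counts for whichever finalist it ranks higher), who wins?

Fresno

Round 1 first-place votes: Fresno 10, Edmonton 11, Houston 8, Geneva 0, Austin 0. Edmonton and Fresno advance.
Runoff: Edmonton is ranked above Fresno on 11 ballots, Fresno above Edmonton on 18.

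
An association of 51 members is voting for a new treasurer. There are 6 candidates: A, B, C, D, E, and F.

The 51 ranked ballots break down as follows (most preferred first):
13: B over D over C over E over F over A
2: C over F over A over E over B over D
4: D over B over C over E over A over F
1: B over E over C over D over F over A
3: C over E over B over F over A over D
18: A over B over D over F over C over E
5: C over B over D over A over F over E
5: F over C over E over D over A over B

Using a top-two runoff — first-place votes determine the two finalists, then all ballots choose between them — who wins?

B

Round 1 first-place votes: A 18, B 14, C 10, D 4, E 0, F 5. A and B advance.
Runoff: A is ranked above B on 25 ballots, B above A on 26.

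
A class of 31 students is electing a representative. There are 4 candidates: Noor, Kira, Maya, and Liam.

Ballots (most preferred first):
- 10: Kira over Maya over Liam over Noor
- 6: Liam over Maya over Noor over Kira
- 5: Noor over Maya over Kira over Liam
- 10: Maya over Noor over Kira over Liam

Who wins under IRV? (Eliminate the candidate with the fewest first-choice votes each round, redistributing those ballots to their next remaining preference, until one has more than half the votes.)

Round 1: Noor 5, Kira 10, Maya 10, Liam 6. Noor eliminated.
Round 2: Kira 10, Maya 15, Liam 6. Liam eliminated.
Round 3: Kira 10, Maya 21. Maya has a majority (≥16).

Maya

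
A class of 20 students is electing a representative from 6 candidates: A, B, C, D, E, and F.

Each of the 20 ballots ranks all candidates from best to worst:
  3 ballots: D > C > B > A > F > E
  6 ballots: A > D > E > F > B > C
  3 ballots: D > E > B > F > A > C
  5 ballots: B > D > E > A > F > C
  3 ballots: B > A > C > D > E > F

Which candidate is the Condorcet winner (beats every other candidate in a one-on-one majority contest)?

D vs A: 11–9
D vs B: 12–8
D vs C: 17–3
D vs E: 20–0
D vs F: 20–0
D beats every other candidate.

D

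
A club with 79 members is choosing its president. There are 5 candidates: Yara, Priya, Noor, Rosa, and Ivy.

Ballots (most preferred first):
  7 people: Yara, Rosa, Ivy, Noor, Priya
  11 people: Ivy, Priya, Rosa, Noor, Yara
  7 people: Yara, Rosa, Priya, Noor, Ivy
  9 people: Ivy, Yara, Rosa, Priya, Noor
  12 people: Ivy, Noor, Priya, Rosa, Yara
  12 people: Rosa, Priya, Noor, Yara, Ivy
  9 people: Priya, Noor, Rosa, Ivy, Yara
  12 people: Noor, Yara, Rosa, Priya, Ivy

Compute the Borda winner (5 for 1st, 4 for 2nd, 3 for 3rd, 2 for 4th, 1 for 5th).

Yara: 7×5 + 11×1 + 7×5 + 9×4 + 12×1 + 12×2 + 9×1 + 12×4 = 210
Priya: 7×1 + 11×4 + 7×3 + 9×2 + 12×3 + 12×4 + 9×5 + 12×2 = 243
Noor: 7×2 + 11×2 + 7×2 + 9×1 + 12×4 + 12×3 + 9×4 + 12×5 = 239
Rosa: 7×4 + 11×3 + 7×4 + 9×3 + 12×2 + 12×5 + 9×3 + 12×3 = 263
Ivy: 7×3 + 11×5 + 7×1 + 9×5 + 12×5 + 12×1 + 9×2 + 12×1 = 230

Rosa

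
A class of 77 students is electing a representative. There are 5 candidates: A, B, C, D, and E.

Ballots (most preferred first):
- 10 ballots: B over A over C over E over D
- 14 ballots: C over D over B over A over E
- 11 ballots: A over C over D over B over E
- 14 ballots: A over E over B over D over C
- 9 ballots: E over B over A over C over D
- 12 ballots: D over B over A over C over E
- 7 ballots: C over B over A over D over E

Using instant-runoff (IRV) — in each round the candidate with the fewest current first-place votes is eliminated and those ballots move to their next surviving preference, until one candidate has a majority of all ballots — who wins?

Round 1: A 25, B 10, C 21, D 12, E 9. E eliminated.
Round 2: A 25, B 19, C 21, D 12. D eliminated.
Round 3: A 25, B 31, C 21. C eliminated.
Round 4: A 25, B 52. B has a majority (≥39).

B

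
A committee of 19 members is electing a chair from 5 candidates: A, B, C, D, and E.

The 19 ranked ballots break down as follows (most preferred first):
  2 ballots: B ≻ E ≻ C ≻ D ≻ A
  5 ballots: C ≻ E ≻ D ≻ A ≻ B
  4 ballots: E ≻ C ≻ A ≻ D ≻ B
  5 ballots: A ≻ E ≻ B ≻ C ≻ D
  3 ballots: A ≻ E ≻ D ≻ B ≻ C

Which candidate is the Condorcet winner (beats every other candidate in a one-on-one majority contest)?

E vs A: 11–8
E vs B: 17–2
E vs C: 14–5
E vs D: 19–0
E beats every other candidate.

E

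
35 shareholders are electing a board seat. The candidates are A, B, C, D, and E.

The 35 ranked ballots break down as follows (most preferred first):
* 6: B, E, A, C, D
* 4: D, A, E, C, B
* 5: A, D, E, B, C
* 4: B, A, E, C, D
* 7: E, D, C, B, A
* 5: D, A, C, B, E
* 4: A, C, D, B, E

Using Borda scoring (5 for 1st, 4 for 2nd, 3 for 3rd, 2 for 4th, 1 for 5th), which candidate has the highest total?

A: 6×3 + 4×4 + 5×5 + 4×4 + 7×1 + 5×4 + 4×5 = 122
B: 6×5 + 4×1 + 5×2 + 4×5 + 7×2 + 5×2 + 4×2 = 96
C: 6×2 + 4×2 + 5×1 + 4×2 + 7×3 + 5×3 + 4×4 = 85
D: 6×1 + 4×5 + 5×4 + 4×1 + 7×4 + 5×5 + 4×3 = 115
E: 6×4 + 4×3 + 5×3 + 4×3 + 7×5 + 5×1 + 4×1 = 107

A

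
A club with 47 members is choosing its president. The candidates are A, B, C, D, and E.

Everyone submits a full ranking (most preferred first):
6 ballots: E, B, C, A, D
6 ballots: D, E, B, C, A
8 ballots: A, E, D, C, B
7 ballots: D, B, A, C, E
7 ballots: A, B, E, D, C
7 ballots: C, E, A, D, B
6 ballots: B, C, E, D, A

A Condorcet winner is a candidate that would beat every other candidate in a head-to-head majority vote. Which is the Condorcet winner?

E

E vs A: 25–22
E vs B: 27–20
E vs C: 27–20
E vs D: 34–13
E beats every other candidate.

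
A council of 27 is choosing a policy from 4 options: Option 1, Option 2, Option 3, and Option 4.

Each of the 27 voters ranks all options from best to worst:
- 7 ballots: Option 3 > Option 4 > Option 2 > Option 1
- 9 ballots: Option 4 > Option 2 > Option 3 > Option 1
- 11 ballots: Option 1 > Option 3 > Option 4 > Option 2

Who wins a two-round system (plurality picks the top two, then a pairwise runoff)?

Round 1 first-place votes: Option 1 11, Option 2 0, Option 3 7, Option 4 9. Option 1 and Option 4 advance.
Runoff: Option 1 is ranked above Option 4 on 11 ballots, Option 4 above Option 1 on 16.

Option 4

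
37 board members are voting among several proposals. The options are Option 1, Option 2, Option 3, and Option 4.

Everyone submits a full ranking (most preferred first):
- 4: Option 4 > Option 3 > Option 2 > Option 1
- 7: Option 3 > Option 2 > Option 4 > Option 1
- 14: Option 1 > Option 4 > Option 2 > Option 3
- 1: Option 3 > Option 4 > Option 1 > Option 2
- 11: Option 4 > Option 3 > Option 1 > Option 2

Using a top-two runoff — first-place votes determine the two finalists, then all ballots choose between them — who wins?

Option 4

Round 1 first-place votes: Option 1 14, Option 2 0, Option 3 8, Option 4 15. Option 4 and Option 1 advance.
Runoff: Option 4 is ranked above Option 1 on 23 ballots, Option 1 above Option 4 on 14.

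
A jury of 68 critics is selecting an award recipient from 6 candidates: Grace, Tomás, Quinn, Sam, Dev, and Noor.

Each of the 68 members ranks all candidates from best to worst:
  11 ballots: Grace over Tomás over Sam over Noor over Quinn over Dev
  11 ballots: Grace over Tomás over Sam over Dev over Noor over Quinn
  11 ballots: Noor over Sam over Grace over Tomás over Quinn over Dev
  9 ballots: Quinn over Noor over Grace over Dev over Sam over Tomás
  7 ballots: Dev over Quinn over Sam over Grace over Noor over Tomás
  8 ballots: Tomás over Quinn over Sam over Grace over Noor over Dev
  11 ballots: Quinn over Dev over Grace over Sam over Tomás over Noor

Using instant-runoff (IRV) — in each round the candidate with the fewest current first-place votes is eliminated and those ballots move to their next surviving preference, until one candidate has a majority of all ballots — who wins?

Round 1: Grace 22, Tomás 8, Quinn 20, Sam 0, Dev 7, Noor 11. Sam eliminated.
Round 2: Grace 22, Tomás 8, Quinn 20, Dev 7, Noor 11. Dev eliminated.
Round 3: Grace 22, Tomás 8, Quinn 27, Noor 11. Tomás eliminated.
Round 4: Grace 22, Quinn 35, Noor 11. Quinn has a majority (≥35).

Quinn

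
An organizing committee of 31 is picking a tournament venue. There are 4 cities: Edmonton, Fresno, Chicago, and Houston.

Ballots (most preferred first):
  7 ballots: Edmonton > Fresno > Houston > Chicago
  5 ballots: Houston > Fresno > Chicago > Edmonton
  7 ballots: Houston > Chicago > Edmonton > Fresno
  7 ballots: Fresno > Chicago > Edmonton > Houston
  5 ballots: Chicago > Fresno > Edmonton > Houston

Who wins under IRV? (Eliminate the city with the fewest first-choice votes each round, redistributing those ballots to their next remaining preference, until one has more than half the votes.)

Fresno

Round 1: Edmonton 7, Fresno 7, Chicago 5, Houston 12. Chicago eliminated.
Round 2: Edmonton 7, Fresno 12, Houston 12. Edmonton eliminated.
Round 3: Fresno 19, Houston 12. Fresno has a majority (≥16).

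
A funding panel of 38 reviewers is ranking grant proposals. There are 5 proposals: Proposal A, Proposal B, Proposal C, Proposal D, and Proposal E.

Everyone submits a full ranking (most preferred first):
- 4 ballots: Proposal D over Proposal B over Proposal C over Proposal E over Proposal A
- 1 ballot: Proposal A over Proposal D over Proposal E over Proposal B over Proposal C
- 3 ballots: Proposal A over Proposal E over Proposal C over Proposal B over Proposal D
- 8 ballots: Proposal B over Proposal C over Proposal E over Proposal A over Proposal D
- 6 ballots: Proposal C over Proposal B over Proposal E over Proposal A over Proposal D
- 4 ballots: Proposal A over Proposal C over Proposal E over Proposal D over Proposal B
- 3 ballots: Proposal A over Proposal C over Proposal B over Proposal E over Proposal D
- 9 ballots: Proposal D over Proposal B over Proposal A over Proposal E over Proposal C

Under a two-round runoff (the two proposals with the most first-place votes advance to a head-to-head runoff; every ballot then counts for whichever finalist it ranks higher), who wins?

Proposal A

Round 1 first-place votes: Proposal A 11, Proposal B 8, Proposal C 6, Proposal D 13, Proposal E 0. Proposal D and Proposal A advance.
Runoff: Proposal D is ranked above Proposal A on 13 ballots, Proposal A above Proposal D on 25.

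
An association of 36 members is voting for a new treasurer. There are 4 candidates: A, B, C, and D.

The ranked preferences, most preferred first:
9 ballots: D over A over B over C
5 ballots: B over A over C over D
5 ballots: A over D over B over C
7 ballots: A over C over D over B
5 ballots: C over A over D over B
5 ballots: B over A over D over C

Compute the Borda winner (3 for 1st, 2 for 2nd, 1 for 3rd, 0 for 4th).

A

A: 9×2 + 5×2 + 5×3 + 7×3 + 5×2 + 5×2 = 84
B: 9×1 + 5×3 + 5×1 + 7×0 + 5×0 + 5×3 = 44
C: 9×0 + 5×1 + 5×0 + 7×2 + 5×3 + 5×0 = 34
D: 9×3 + 5×0 + 5×2 + 7×1 + 5×1 + 5×1 = 54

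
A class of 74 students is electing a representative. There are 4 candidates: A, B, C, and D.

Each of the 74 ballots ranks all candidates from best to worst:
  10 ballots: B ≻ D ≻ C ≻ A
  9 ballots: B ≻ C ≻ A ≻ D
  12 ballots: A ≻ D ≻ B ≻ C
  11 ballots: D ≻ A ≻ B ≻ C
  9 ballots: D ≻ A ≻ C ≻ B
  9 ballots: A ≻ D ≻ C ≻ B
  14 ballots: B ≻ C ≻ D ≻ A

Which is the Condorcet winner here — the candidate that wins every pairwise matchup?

D

D vs A: 44–30
D vs B: 41–33
D vs C: 51–23
D beats every other candidate.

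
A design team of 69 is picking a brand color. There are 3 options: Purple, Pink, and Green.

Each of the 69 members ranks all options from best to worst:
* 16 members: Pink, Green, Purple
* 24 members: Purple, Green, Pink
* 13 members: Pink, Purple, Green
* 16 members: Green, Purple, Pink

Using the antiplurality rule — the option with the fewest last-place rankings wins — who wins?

Last-place votes: Purple 16, Pink 40, Green 13.

Green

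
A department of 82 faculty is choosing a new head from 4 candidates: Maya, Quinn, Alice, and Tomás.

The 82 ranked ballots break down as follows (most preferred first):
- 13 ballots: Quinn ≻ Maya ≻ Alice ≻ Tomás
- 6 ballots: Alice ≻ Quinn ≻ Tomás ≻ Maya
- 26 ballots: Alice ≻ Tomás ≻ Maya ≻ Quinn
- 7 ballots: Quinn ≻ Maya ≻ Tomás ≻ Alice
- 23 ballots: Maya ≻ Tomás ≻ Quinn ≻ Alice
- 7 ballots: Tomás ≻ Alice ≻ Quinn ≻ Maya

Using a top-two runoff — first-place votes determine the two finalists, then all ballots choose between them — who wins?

Maya

Round 1 first-place votes: Maya 23, Quinn 20, Alice 32, Tomás 7. Alice and Maya advance.
Runoff: Alice is ranked above Maya on 39 ballots, Maya above Alice on 43.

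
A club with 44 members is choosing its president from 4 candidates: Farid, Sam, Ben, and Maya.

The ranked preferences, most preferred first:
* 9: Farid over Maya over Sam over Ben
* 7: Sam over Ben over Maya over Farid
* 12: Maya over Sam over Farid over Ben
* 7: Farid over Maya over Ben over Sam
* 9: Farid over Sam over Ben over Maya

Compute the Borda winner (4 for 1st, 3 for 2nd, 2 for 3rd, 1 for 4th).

Farid: 9×4 + 7×1 + 12×2 + 7×4 + 9×4 = 131
Sam: 9×2 + 7×4 + 12×3 + 7×1 + 9×3 = 116
Ben: 9×1 + 7×3 + 12×1 + 7×2 + 9×2 = 74
Maya: 9×3 + 7×2 + 12×4 + 7×3 + 9×1 = 119

Farid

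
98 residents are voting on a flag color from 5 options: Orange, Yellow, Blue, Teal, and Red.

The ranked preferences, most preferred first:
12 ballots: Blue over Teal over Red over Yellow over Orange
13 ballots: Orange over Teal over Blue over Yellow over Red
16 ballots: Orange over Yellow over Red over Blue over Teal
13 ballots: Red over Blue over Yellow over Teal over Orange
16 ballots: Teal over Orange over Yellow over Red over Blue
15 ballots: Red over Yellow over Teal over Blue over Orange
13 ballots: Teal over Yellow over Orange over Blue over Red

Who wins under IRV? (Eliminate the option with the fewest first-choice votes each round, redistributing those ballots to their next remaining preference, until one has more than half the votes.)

Round 1: Orange 29, Yellow 0, Blue 12, Teal 29, Red 28. Yellow eliminated.
Round 2: Orange 29, Blue 12, Teal 29, Red 28. Blue eliminated.
Round 3: Orange 29, Teal 41, Red 28. Red eliminated.
Round 4: Orange 29, Teal 69. Teal has a majority (≥50).

Teal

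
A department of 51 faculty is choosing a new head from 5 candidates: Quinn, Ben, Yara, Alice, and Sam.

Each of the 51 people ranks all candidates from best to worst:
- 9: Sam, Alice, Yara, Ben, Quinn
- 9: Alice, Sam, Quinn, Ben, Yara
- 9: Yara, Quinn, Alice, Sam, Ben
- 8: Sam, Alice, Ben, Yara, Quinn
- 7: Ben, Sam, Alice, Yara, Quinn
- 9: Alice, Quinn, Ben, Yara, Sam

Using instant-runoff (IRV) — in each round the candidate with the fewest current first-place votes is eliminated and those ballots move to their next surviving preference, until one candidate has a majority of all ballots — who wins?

Alice

Round 1: Quinn 0, Ben 7, Yara 9, Alice 18, Sam 17. Quinn eliminated.
Round 2: Ben 7, Yara 9, Alice 18, Sam 17. Ben eliminated.
Round 3: Yara 9, Alice 18, Sam 24. Yara eliminated.
Round 4: Alice 27, Sam 24. Alice has a majority (≥26).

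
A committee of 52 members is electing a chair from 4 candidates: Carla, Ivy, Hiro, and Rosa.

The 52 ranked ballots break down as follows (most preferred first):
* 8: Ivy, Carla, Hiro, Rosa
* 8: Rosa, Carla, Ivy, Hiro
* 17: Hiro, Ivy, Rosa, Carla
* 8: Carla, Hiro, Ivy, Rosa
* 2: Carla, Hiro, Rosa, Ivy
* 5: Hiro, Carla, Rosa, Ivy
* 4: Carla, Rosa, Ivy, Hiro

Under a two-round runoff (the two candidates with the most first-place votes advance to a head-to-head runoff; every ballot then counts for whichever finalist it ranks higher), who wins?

Round 1 first-place votes: Carla 14, Ivy 8, Hiro 22, Rosa 8. Hiro and Carla advance.
Runoff: Hiro is ranked above Carla on 22 ballots, Carla above Hiro on 30.

Carla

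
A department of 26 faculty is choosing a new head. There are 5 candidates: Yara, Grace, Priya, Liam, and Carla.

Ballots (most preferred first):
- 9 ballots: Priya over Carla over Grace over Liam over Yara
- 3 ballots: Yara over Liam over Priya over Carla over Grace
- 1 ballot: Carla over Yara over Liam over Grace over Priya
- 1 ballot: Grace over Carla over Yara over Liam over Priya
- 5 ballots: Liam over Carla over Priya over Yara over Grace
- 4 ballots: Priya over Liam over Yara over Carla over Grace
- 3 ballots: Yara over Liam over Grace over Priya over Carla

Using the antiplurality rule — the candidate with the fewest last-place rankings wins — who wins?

Last-place votes: Yara 9, Grace 12, Priya 2, Liam 0, Carla 3.

Liam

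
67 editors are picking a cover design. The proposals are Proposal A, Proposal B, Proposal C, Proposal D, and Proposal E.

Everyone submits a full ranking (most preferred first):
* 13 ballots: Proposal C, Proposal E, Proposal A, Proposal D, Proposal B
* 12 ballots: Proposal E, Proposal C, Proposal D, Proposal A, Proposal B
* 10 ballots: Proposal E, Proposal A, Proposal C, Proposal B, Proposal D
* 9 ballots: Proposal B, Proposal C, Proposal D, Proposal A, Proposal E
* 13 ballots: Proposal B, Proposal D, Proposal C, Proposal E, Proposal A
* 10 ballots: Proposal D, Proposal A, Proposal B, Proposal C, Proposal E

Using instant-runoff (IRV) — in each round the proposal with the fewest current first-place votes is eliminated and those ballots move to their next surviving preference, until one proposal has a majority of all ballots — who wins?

Round 1: Proposal A 0, Proposal B 22, Proposal C 13, Proposal D 10, Proposal E 22. Proposal A eliminated.
Round 2: Proposal B 22, Proposal C 13, Proposal D 10, Proposal E 22. Proposal D eliminated.
Round 3: Proposal B 32, Proposal C 13, Proposal E 22. Proposal C eliminated.
Round 4: Proposal B 32, Proposal E 35. Proposal E has a majority (≥34).

Proposal E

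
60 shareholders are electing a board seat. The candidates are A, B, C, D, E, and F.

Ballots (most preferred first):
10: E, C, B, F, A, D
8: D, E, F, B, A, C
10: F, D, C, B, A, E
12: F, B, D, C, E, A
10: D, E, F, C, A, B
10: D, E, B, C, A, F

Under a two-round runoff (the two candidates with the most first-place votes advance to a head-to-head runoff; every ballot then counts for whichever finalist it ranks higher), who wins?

Round 1 first-place votes: A 0, B 0, C 0, D 28, E 10, F 22. D and F advance.
Runoff: D is ranked above F on 28 ballots, F above D on 32.

F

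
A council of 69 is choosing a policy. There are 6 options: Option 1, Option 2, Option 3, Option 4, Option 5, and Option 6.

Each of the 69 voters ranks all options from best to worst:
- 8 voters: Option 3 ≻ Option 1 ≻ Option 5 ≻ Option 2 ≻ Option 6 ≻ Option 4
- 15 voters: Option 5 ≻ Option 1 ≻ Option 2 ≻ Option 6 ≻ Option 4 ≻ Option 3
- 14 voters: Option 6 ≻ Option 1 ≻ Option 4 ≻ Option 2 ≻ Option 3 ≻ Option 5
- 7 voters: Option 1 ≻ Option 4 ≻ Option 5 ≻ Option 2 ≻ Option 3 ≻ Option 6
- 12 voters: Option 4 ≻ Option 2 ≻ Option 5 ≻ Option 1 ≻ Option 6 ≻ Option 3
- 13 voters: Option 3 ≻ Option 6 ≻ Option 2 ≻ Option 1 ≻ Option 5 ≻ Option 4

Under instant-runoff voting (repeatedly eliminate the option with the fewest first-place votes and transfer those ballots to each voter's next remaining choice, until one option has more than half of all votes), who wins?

Round 1: Option 1 7, Option 2 0, Option 3 21, Option 4 12, Option 5 15, Option 6 14. Option 2 eliminated.
Round 2: Option 1 7, Option 3 21, Option 4 12, Option 5 15, Option 6 14. Option 1 eliminated.
Round 3: Option 3 21, Option 4 19, Option 5 15, Option 6 14. Option 6 eliminated.
Round 4: Option 3 21, Option 4 33, Option 5 15. Option 5 eliminated.
Round 5: Option 3 21, Option 4 48. Option 4 has a majority (≥35).

Option 4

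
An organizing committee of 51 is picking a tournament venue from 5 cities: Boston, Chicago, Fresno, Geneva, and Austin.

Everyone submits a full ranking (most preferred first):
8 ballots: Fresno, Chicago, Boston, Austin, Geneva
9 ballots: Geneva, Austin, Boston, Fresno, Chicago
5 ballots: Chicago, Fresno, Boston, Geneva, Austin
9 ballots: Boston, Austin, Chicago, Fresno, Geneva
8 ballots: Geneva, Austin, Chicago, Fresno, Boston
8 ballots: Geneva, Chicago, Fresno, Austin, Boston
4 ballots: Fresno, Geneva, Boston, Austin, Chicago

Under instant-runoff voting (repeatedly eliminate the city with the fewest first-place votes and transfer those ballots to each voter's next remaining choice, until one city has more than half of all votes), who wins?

Fresno

Round 1: Boston 9, Chicago 5, Fresno 12, Geneva 25, Austin 0. Austin eliminated.
Round 2: Boston 9, Chicago 5, Fresno 12, Geneva 25. Chicago eliminated.
Round 3: Boston 9, Fresno 17, Geneva 25. Boston eliminated.
Round 4: Fresno 26, Geneva 25. Fresno has a majority (≥26).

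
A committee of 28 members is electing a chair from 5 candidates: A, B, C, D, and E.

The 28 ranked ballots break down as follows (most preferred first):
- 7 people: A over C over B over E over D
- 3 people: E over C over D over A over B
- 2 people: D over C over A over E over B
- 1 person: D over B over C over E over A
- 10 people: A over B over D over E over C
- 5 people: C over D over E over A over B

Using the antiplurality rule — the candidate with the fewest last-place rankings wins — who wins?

E

Last-place votes: A 1, B 10, C 10, D 7, E 0.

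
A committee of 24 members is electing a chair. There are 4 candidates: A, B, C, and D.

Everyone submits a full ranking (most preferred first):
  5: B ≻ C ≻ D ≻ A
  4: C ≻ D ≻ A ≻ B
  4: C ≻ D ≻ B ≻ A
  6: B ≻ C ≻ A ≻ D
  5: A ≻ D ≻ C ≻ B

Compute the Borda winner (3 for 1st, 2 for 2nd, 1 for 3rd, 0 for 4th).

A: 5×0 + 4×1 + 4×0 + 6×1 + 5×3 = 25
B: 5×3 + 4×0 + 4×1 + 6×3 + 5×0 = 37
C: 5×2 + 4×3 + 4×3 + 6×2 + 5×1 = 51
D: 5×1 + 4×2 + 4×2 + 6×0 + 5×2 = 31

C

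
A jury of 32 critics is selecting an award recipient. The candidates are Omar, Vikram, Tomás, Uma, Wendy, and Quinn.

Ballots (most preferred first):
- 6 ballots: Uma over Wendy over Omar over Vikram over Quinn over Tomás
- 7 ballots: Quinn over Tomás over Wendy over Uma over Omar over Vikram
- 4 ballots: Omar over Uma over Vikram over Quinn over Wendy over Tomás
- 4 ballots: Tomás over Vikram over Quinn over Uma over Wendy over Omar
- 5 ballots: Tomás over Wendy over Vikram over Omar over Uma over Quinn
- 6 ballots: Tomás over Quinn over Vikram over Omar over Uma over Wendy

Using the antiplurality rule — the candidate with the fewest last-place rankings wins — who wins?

Last-place votes: Omar 4, Vikram 7, Tomás 10, Uma 0, Wendy 6, Quinn 5.

Uma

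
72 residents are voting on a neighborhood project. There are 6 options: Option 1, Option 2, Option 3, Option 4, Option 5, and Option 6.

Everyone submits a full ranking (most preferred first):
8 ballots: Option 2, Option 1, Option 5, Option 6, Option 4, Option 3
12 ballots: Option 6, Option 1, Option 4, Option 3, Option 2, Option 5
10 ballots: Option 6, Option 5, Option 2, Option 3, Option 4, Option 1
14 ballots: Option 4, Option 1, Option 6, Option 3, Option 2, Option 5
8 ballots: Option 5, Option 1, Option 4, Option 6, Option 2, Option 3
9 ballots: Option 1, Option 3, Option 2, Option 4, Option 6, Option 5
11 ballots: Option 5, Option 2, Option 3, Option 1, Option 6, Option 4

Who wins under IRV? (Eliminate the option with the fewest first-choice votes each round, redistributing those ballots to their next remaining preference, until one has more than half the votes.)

Option 1

Round 1: Option 1 9, Option 2 8, Option 3 0, Option 4 14, Option 5 19, Option 6 22. Option 3 eliminated.
Round 2: Option 1 9, Option 2 8, Option 4 14, Option 5 19, Option 6 22. Option 2 eliminated.
Round 3: Option 1 17, Option 4 14, Option 5 19, Option 6 22. Option 4 eliminated.
Round 4: Option 1 31, Option 5 19, Option 6 22. Option 5 eliminated.
Round 5: Option 1 50, Option 6 22. Option 1 has a majority (≥37).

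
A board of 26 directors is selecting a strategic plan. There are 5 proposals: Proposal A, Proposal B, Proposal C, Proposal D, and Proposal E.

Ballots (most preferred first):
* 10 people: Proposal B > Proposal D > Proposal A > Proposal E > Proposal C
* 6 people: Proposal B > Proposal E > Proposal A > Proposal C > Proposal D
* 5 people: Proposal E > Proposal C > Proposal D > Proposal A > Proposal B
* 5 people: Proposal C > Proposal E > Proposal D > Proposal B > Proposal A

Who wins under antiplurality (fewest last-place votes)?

Last-place votes: Proposal A 5, Proposal B 5, Proposal C 10, Proposal D 6, Proposal E 0.

Proposal E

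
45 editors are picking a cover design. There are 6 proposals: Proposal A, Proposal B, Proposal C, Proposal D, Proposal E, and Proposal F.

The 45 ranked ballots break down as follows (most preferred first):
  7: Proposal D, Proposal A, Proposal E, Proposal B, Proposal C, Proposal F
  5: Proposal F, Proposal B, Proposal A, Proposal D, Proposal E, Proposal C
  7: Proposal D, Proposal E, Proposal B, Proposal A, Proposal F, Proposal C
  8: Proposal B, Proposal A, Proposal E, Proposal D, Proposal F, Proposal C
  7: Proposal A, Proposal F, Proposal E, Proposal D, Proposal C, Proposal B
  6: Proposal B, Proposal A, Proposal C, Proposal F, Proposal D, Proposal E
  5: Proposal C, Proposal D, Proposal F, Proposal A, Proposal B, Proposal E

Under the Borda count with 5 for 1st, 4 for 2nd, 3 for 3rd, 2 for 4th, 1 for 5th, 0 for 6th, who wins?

Proposal A: 7×4 + 5×3 + 7×2 + 8×4 + 7×5 + 6×4 + 5×2 = 158
Proposal B: 7×2 + 5×4 + 7×3 + 8×5 + 7×0 + 6×5 + 5×1 = 130
Proposal C: 7×1 + 5×0 + 7×0 + 8×0 + 7×1 + 6×3 + 5×5 = 57
Proposal D: 7×5 + 5×2 + 7×5 + 8×2 + 7×2 + 6×1 + 5×4 = 136
Proposal E: 7×3 + 5×1 + 7×4 + 8×3 + 7×3 + 6×0 + 5×0 = 99
Proposal F: 7×0 + 5×5 + 7×1 + 8×1 + 7×4 + 6×2 + 5×3 = 95

Proposal A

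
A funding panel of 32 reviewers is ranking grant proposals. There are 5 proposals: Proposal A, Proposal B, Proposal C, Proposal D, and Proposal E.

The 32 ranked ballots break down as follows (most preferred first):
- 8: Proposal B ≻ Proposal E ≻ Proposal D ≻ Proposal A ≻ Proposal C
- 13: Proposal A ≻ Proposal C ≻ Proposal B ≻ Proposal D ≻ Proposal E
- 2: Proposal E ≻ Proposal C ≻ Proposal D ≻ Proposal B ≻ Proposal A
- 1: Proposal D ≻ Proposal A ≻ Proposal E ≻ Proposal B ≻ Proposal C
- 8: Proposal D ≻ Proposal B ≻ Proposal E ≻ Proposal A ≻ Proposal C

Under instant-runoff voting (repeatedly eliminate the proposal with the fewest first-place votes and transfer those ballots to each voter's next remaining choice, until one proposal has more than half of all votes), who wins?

Proposal D

Round 1: Proposal A 13, Proposal B 8, Proposal C 0, Proposal D 9, Proposal E 2. Proposal C eliminated.
Round 2: Proposal A 13, Proposal B 8, Proposal D 9, Proposal E 2. Proposal E eliminated.
Round 3: Proposal A 13, Proposal B 8, Proposal D 11. Proposal B eliminated.
Round 4: Proposal A 13, Proposal D 19. Proposal D has a majority (≥17).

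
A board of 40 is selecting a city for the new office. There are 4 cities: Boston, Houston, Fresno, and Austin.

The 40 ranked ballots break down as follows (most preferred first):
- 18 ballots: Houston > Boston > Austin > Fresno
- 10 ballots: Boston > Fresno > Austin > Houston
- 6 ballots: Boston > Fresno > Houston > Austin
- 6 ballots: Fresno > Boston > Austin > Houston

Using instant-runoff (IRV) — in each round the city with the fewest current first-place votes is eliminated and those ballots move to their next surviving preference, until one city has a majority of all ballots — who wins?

Round 1: Boston 16, Houston 18, Fresno 6, Austin 0. Austin eliminated.
Round 2: Boston 16, Houston 18, Fresno 6. Fresno eliminated.
Round 3: Boston 22, Houston 18. Boston has a majority (≥21).

Boston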